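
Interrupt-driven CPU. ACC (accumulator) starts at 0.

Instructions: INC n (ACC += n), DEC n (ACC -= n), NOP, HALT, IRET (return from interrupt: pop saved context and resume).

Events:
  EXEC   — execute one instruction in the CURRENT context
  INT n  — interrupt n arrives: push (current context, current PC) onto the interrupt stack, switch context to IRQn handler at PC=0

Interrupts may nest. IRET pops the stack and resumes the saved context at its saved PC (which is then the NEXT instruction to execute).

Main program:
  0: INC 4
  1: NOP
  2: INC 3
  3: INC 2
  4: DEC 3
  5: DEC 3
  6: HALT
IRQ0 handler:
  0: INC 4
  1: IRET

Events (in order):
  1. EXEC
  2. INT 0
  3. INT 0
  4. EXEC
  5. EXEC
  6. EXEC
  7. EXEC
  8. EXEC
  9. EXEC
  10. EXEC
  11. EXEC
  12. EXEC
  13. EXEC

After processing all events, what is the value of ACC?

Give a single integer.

Event 1 (EXEC): [MAIN] PC=0: INC 4 -> ACC=4
Event 2 (INT 0): INT 0 arrives: push (MAIN, PC=1), enter IRQ0 at PC=0 (depth now 1)
Event 3 (INT 0): INT 0 arrives: push (IRQ0, PC=0), enter IRQ0 at PC=0 (depth now 2)
Event 4 (EXEC): [IRQ0] PC=0: INC 4 -> ACC=8
Event 5 (EXEC): [IRQ0] PC=1: IRET -> resume IRQ0 at PC=0 (depth now 1)
Event 6 (EXEC): [IRQ0] PC=0: INC 4 -> ACC=12
Event 7 (EXEC): [IRQ0] PC=1: IRET -> resume MAIN at PC=1 (depth now 0)
Event 8 (EXEC): [MAIN] PC=1: NOP
Event 9 (EXEC): [MAIN] PC=2: INC 3 -> ACC=15
Event 10 (EXEC): [MAIN] PC=3: INC 2 -> ACC=17
Event 11 (EXEC): [MAIN] PC=4: DEC 3 -> ACC=14
Event 12 (EXEC): [MAIN] PC=5: DEC 3 -> ACC=11
Event 13 (EXEC): [MAIN] PC=6: HALT

Answer: 11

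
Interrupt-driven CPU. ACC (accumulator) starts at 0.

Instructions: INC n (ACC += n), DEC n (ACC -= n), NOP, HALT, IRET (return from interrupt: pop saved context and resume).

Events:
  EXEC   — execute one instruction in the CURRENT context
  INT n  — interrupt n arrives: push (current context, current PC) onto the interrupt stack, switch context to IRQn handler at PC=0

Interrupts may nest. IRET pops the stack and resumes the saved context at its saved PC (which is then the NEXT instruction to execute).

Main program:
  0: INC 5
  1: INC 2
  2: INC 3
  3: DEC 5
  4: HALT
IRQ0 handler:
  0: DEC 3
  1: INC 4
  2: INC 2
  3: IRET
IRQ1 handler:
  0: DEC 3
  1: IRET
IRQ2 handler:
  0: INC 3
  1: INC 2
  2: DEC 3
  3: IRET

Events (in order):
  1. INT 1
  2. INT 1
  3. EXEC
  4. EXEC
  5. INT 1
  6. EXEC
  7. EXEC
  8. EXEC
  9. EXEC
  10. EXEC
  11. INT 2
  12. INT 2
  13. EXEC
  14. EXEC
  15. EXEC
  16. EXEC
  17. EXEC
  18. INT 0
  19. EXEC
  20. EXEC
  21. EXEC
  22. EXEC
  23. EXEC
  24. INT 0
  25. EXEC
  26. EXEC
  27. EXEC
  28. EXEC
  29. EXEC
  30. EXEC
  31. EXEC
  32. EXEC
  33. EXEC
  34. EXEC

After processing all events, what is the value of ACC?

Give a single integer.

Answer: 6

Derivation:
Event 1 (INT 1): INT 1 arrives: push (MAIN, PC=0), enter IRQ1 at PC=0 (depth now 1)
Event 2 (INT 1): INT 1 arrives: push (IRQ1, PC=0), enter IRQ1 at PC=0 (depth now 2)
Event 3 (EXEC): [IRQ1] PC=0: DEC 3 -> ACC=-3
Event 4 (EXEC): [IRQ1] PC=1: IRET -> resume IRQ1 at PC=0 (depth now 1)
Event 5 (INT 1): INT 1 arrives: push (IRQ1, PC=0), enter IRQ1 at PC=0 (depth now 2)
Event 6 (EXEC): [IRQ1] PC=0: DEC 3 -> ACC=-6
Event 7 (EXEC): [IRQ1] PC=1: IRET -> resume IRQ1 at PC=0 (depth now 1)
Event 8 (EXEC): [IRQ1] PC=0: DEC 3 -> ACC=-9
Event 9 (EXEC): [IRQ1] PC=1: IRET -> resume MAIN at PC=0 (depth now 0)
Event 10 (EXEC): [MAIN] PC=0: INC 5 -> ACC=-4
Event 11 (INT 2): INT 2 arrives: push (MAIN, PC=1), enter IRQ2 at PC=0 (depth now 1)
Event 12 (INT 2): INT 2 arrives: push (IRQ2, PC=0), enter IRQ2 at PC=0 (depth now 2)
Event 13 (EXEC): [IRQ2] PC=0: INC 3 -> ACC=-1
Event 14 (EXEC): [IRQ2] PC=1: INC 2 -> ACC=1
Event 15 (EXEC): [IRQ2] PC=2: DEC 3 -> ACC=-2
Event 16 (EXEC): [IRQ2] PC=3: IRET -> resume IRQ2 at PC=0 (depth now 1)
Event 17 (EXEC): [IRQ2] PC=0: INC 3 -> ACC=1
Event 18 (INT 0): INT 0 arrives: push (IRQ2, PC=1), enter IRQ0 at PC=0 (depth now 2)
Event 19 (EXEC): [IRQ0] PC=0: DEC 3 -> ACC=-2
Event 20 (EXEC): [IRQ0] PC=1: INC 4 -> ACC=2
Event 21 (EXEC): [IRQ0] PC=2: INC 2 -> ACC=4
Event 22 (EXEC): [IRQ0] PC=3: IRET -> resume IRQ2 at PC=1 (depth now 1)
Event 23 (EXEC): [IRQ2] PC=1: INC 2 -> ACC=6
Event 24 (INT 0): INT 0 arrives: push (IRQ2, PC=2), enter IRQ0 at PC=0 (depth now 2)
Event 25 (EXEC): [IRQ0] PC=0: DEC 3 -> ACC=3
Event 26 (EXEC): [IRQ0] PC=1: INC 4 -> ACC=7
Event 27 (EXEC): [IRQ0] PC=2: INC 2 -> ACC=9
Event 28 (EXEC): [IRQ0] PC=3: IRET -> resume IRQ2 at PC=2 (depth now 1)
Event 29 (EXEC): [IRQ2] PC=2: DEC 3 -> ACC=6
Event 30 (EXEC): [IRQ2] PC=3: IRET -> resume MAIN at PC=1 (depth now 0)
Event 31 (EXEC): [MAIN] PC=1: INC 2 -> ACC=8
Event 32 (EXEC): [MAIN] PC=2: INC 3 -> ACC=11
Event 33 (EXEC): [MAIN] PC=3: DEC 5 -> ACC=6
Event 34 (EXEC): [MAIN] PC=4: HALT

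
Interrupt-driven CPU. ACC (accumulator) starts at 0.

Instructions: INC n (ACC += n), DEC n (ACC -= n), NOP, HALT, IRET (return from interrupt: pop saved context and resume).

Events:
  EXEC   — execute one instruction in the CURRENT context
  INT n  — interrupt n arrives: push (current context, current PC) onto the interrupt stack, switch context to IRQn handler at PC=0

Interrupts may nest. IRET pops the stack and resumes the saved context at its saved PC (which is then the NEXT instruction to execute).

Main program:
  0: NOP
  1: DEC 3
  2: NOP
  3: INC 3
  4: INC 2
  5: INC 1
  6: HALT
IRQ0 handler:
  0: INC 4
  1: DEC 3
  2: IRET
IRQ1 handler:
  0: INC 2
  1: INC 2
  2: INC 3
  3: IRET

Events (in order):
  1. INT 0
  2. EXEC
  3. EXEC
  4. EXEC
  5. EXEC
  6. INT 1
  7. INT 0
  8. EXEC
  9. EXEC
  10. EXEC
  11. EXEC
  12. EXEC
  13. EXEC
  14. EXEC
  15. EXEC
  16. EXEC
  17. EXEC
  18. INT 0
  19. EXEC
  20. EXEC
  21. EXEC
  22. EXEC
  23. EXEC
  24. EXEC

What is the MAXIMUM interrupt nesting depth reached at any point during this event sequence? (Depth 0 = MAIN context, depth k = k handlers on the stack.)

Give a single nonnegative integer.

Answer: 2

Derivation:
Event 1 (INT 0): INT 0 arrives: push (MAIN, PC=0), enter IRQ0 at PC=0 (depth now 1) [depth=1]
Event 2 (EXEC): [IRQ0] PC=0: INC 4 -> ACC=4 [depth=1]
Event 3 (EXEC): [IRQ0] PC=1: DEC 3 -> ACC=1 [depth=1]
Event 4 (EXEC): [IRQ0] PC=2: IRET -> resume MAIN at PC=0 (depth now 0) [depth=0]
Event 5 (EXEC): [MAIN] PC=0: NOP [depth=0]
Event 6 (INT 1): INT 1 arrives: push (MAIN, PC=1), enter IRQ1 at PC=0 (depth now 1) [depth=1]
Event 7 (INT 0): INT 0 arrives: push (IRQ1, PC=0), enter IRQ0 at PC=0 (depth now 2) [depth=2]
Event 8 (EXEC): [IRQ0] PC=0: INC 4 -> ACC=5 [depth=2]
Event 9 (EXEC): [IRQ0] PC=1: DEC 3 -> ACC=2 [depth=2]
Event 10 (EXEC): [IRQ0] PC=2: IRET -> resume IRQ1 at PC=0 (depth now 1) [depth=1]
Event 11 (EXEC): [IRQ1] PC=0: INC 2 -> ACC=4 [depth=1]
Event 12 (EXEC): [IRQ1] PC=1: INC 2 -> ACC=6 [depth=1]
Event 13 (EXEC): [IRQ1] PC=2: INC 3 -> ACC=9 [depth=1]
Event 14 (EXEC): [IRQ1] PC=3: IRET -> resume MAIN at PC=1 (depth now 0) [depth=0]
Event 15 (EXEC): [MAIN] PC=1: DEC 3 -> ACC=6 [depth=0]
Event 16 (EXEC): [MAIN] PC=2: NOP [depth=0]
Event 17 (EXEC): [MAIN] PC=3: INC 3 -> ACC=9 [depth=0]
Event 18 (INT 0): INT 0 arrives: push (MAIN, PC=4), enter IRQ0 at PC=0 (depth now 1) [depth=1]
Event 19 (EXEC): [IRQ0] PC=0: INC 4 -> ACC=13 [depth=1]
Event 20 (EXEC): [IRQ0] PC=1: DEC 3 -> ACC=10 [depth=1]
Event 21 (EXEC): [IRQ0] PC=2: IRET -> resume MAIN at PC=4 (depth now 0) [depth=0]
Event 22 (EXEC): [MAIN] PC=4: INC 2 -> ACC=12 [depth=0]
Event 23 (EXEC): [MAIN] PC=5: INC 1 -> ACC=13 [depth=0]
Event 24 (EXEC): [MAIN] PC=6: HALT [depth=0]
Max depth observed: 2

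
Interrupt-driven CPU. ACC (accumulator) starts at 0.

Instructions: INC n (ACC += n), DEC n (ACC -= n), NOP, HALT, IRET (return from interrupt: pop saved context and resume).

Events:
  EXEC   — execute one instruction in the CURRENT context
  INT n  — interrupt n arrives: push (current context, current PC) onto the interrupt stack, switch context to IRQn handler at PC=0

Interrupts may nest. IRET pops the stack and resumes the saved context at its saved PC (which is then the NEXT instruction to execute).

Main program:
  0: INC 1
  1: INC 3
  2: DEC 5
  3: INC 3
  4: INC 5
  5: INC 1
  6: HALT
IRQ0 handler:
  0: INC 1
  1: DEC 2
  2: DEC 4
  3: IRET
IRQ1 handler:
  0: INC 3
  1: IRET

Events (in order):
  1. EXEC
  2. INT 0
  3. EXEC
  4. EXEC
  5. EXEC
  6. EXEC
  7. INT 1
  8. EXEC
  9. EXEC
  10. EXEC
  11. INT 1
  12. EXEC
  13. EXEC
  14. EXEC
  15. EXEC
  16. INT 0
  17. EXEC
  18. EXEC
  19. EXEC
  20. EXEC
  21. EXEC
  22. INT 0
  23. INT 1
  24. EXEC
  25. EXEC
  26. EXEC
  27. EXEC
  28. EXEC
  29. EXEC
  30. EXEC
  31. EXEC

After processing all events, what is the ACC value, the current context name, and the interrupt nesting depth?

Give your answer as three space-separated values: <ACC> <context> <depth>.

Event 1 (EXEC): [MAIN] PC=0: INC 1 -> ACC=1
Event 2 (INT 0): INT 0 arrives: push (MAIN, PC=1), enter IRQ0 at PC=0 (depth now 1)
Event 3 (EXEC): [IRQ0] PC=0: INC 1 -> ACC=2
Event 4 (EXEC): [IRQ0] PC=1: DEC 2 -> ACC=0
Event 5 (EXEC): [IRQ0] PC=2: DEC 4 -> ACC=-4
Event 6 (EXEC): [IRQ0] PC=3: IRET -> resume MAIN at PC=1 (depth now 0)
Event 7 (INT 1): INT 1 arrives: push (MAIN, PC=1), enter IRQ1 at PC=0 (depth now 1)
Event 8 (EXEC): [IRQ1] PC=0: INC 3 -> ACC=-1
Event 9 (EXEC): [IRQ1] PC=1: IRET -> resume MAIN at PC=1 (depth now 0)
Event 10 (EXEC): [MAIN] PC=1: INC 3 -> ACC=2
Event 11 (INT 1): INT 1 arrives: push (MAIN, PC=2), enter IRQ1 at PC=0 (depth now 1)
Event 12 (EXEC): [IRQ1] PC=0: INC 3 -> ACC=5
Event 13 (EXEC): [IRQ1] PC=1: IRET -> resume MAIN at PC=2 (depth now 0)
Event 14 (EXEC): [MAIN] PC=2: DEC 5 -> ACC=0
Event 15 (EXEC): [MAIN] PC=3: INC 3 -> ACC=3
Event 16 (INT 0): INT 0 arrives: push (MAIN, PC=4), enter IRQ0 at PC=0 (depth now 1)
Event 17 (EXEC): [IRQ0] PC=0: INC 1 -> ACC=4
Event 18 (EXEC): [IRQ0] PC=1: DEC 2 -> ACC=2
Event 19 (EXEC): [IRQ0] PC=2: DEC 4 -> ACC=-2
Event 20 (EXEC): [IRQ0] PC=3: IRET -> resume MAIN at PC=4 (depth now 0)
Event 21 (EXEC): [MAIN] PC=4: INC 5 -> ACC=3
Event 22 (INT 0): INT 0 arrives: push (MAIN, PC=5), enter IRQ0 at PC=0 (depth now 1)
Event 23 (INT 1): INT 1 arrives: push (IRQ0, PC=0), enter IRQ1 at PC=0 (depth now 2)
Event 24 (EXEC): [IRQ1] PC=0: INC 3 -> ACC=6
Event 25 (EXEC): [IRQ1] PC=1: IRET -> resume IRQ0 at PC=0 (depth now 1)
Event 26 (EXEC): [IRQ0] PC=0: INC 1 -> ACC=7
Event 27 (EXEC): [IRQ0] PC=1: DEC 2 -> ACC=5
Event 28 (EXEC): [IRQ0] PC=2: DEC 4 -> ACC=1
Event 29 (EXEC): [IRQ0] PC=3: IRET -> resume MAIN at PC=5 (depth now 0)
Event 30 (EXEC): [MAIN] PC=5: INC 1 -> ACC=2
Event 31 (EXEC): [MAIN] PC=6: HALT

Answer: 2 MAIN 0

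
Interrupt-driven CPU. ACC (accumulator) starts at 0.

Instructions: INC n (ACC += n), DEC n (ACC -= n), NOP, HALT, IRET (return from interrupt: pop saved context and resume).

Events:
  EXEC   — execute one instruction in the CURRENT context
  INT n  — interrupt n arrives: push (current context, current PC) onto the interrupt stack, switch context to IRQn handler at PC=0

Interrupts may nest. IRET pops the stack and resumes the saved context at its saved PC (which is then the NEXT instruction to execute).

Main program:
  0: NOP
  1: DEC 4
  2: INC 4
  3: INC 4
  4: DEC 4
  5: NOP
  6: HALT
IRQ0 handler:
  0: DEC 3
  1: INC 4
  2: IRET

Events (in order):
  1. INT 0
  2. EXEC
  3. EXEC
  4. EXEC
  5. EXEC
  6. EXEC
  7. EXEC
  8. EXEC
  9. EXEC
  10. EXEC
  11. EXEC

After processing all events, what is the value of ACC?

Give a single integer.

Answer: 1

Derivation:
Event 1 (INT 0): INT 0 arrives: push (MAIN, PC=0), enter IRQ0 at PC=0 (depth now 1)
Event 2 (EXEC): [IRQ0] PC=0: DEC 3 -> ACC=-3
Event 3 (EXEC): [IRQ0] PC=1: INC 4 -> ACC=1
Event 4 (EXEC): [IRQ0] PC=2: IRET -> resume MAIN at PC=0 (depth now 0)
Event 5 (EXEC): [MAIN] PC=0: NOP
Event 6 (EXEC): [MAIN] PC=1: DEC 4 -> ACC=-3
Event 7 (EXEC): [MAIN] PC=2: INC 4 -> ACC=1
Event 8 (EXEC): [MAIN] PC=3: INC 4 -> ACC=5
Event 9 (EXEC): [MAIN] PC=4: DEC 4 -> ACC=1
Event 10 (EXEC): [MAIN] PC=5: NOP
Event 11 (EXEC): [MAIN] PC=6: HALT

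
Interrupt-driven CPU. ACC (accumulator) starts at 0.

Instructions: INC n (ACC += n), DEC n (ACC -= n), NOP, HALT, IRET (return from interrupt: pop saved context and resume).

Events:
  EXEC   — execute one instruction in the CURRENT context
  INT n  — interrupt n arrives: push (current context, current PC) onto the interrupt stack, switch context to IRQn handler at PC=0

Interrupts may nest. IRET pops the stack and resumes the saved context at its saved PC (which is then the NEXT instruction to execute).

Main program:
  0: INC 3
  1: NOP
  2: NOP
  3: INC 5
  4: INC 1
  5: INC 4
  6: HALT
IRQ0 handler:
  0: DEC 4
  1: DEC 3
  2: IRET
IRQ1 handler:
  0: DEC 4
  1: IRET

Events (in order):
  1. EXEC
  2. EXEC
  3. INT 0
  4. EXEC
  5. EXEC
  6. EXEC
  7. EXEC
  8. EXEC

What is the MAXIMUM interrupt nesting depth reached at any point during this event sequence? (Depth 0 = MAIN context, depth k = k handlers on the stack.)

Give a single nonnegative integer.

Event 1 (EXEC): [MAIN] PC=0: INC 3 -> ACC=3 [depth=0]
Event 2 (EXEC): [MAIN] PC=1: NOP [depth=0]
Event 3 (INT 0): INT 0 arrives: push (MAIN, PC=2), enter IRQ0 at PC=0 (depth now 1) [depth=1]
Event 4 (EXEC): [IRQ0] PC=0: DEC 4 -> ACC=-1 [depth=1]
Event 5 (EXEC): [IRQ0] PC=1: DEC 3 -> ACC=-4 [depth=1]
Event 6 (EXEC): [IRQ0] PC=2: IRET -> resume MAIN at PC=2 (depth now 0) [depth=0]
Event 7 (EXEC): [MAIN] PC=2: NOP [depth=0]
Event 8 (EXEC): [MAIN] PC=3: INC 5 -> ACC=1 [depth=0]
Max depth observed: 1

Answer: 1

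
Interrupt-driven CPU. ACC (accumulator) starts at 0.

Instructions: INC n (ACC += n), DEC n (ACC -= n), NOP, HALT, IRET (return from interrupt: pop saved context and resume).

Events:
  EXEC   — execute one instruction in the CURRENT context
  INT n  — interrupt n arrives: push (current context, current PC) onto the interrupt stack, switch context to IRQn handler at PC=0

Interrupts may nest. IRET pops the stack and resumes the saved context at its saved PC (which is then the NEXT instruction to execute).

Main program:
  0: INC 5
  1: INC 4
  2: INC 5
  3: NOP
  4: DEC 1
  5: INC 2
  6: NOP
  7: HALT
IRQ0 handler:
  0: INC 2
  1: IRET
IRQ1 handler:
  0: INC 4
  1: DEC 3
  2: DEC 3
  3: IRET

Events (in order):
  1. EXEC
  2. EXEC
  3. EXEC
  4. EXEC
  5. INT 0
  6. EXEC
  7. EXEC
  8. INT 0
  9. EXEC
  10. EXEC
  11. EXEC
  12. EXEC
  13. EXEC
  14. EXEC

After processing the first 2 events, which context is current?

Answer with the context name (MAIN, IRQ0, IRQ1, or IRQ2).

Event 1 (EXEC): [MAIN] PC=0: INC 5 -> ACC=5
Event 2 (EXEC): [MAIN] PC=1: INC 4 -> ACC=9

Answer: MAIN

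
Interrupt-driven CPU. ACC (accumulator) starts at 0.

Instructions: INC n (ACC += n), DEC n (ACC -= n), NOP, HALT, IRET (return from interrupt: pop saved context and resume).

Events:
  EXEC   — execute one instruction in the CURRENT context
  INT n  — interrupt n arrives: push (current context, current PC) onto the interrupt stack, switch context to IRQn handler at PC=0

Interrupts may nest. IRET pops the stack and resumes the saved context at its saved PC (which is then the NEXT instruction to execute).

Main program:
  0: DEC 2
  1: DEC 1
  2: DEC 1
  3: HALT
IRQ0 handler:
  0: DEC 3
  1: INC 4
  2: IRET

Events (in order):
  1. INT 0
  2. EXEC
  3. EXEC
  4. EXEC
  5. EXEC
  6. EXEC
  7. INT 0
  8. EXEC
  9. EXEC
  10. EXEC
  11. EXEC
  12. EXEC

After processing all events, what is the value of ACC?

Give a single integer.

Event 1 (INT 0): INT 0 arrives: push (MAIN, PC=0), enter IRQ0 at PC=0 (depth now 1)
Event 2 (EXEC): [IRQ0] PC=0: DEC 3 -> ACC=-3
Event 3 (EXEC): [IRQ0] PC=1: INC 4 -> ACC=1
Event 4 (EXEC): [IRQ0] PC=2: IRET -> resume MAIN at PC=0 (depth now 0)
Event 5 (EXEC): [MAIN] PC=0: DEC 2 -> ACC=-1
Event 6 (EXEC): [MAIN] PC=1: DEC 1 -> ACC=-2
Event 7 (INT 0): INT 0 arrives: push (MAIN, PC=2), enter IRQ0 at PC=0 (depth now 1)
Event 8 (EXEC): [IRQ0] PC=0: DEC 3 -> ACC=-5
Event 9 (EXEC): [IRQ0] PC=1: INC 4 -> ACC=-1
Event 10 (EXEC): [IRQ0] PC=2: IRET -> resume MAIN at PC=2 (depth now 0)
Event 11 (EXEC): [MAIN] PC=2: DEC 1 -> ACC=-2
Event 12 (EXEC): [MAIN] PC=3: HALT

Answer: -2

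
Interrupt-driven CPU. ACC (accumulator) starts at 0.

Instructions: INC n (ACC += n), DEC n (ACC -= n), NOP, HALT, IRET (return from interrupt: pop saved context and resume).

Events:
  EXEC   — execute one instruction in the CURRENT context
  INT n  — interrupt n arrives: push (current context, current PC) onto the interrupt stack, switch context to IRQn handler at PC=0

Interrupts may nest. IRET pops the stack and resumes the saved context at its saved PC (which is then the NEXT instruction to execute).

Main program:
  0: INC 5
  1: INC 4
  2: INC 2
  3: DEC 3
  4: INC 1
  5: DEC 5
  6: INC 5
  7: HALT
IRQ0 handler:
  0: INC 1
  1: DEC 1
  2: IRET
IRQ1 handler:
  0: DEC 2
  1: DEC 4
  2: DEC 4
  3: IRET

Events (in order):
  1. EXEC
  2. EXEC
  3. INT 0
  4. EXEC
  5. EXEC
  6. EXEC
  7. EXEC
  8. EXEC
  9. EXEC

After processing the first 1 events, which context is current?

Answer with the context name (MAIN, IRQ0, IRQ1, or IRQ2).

Event 1 (EXEC): [MAIN] PC=0: INC 5 -> ACC=5

Answer: MAIN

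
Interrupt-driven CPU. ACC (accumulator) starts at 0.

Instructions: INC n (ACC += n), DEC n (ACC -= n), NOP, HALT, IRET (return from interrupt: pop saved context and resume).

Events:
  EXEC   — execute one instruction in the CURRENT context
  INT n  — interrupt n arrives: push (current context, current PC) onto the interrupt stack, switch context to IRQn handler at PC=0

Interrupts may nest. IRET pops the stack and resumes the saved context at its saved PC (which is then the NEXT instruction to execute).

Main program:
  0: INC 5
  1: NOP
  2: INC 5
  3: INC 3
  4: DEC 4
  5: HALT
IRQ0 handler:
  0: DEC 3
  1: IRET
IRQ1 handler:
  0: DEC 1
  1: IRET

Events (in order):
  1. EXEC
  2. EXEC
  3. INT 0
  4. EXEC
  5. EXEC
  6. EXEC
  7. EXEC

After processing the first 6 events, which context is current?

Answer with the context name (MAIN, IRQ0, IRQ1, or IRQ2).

Answer: MAIN

Derivation:
Event 1 (EXEC): [MAIN] PC=0: INC 5 -> ACC=5
Event 2 (EXEC): [MAIN] PC=1: NOP
Event 3 (INT 0): INT 0 arrives: push (MAIN, PC=2), enter IRQ0 at PC=0 (depth now 1)
Event 4 (EXEC): [IRQ0] PC=0: DEC 3 -> ACC=2
Event 5 (EXEC): [IRQ0] PC=1: IRET -> resume MAIN at PC=2 (depth now 0)
Event 6 (EXEC): [MAIN] PC=2: INC 5 -> ACC=7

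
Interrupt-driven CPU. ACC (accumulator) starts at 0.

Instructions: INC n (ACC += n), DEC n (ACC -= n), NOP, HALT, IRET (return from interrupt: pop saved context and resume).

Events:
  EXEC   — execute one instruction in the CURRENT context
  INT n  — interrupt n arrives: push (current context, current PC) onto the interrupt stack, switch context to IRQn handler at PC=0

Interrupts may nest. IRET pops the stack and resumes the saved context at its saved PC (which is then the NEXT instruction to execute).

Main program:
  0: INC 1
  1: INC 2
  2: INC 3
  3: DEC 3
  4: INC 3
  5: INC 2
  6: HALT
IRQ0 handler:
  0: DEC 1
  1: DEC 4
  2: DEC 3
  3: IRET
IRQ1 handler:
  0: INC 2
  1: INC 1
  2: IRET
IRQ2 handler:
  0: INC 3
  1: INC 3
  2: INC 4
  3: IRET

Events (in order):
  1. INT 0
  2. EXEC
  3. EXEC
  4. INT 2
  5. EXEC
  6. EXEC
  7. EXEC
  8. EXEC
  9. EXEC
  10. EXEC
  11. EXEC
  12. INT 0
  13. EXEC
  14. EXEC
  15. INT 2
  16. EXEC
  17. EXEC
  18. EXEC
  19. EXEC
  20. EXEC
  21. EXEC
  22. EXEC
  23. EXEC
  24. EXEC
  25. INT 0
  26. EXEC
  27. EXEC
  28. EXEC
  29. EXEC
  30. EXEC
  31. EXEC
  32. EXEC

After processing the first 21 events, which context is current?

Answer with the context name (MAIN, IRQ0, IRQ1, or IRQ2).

Answer: MAIN

Derivation:
Event 1 (INT 0): INT 0 arrives: push (MAIN, PC=0), enter IRQ0 at PC=0 (depth now 1)
Event 2 (EXEC): [IRQ0] PC=0: DEC 1 -> ACC=-1
Event 3 (EXEC): [IRQ0] PC=1: DEC 4 -> ACC=-5
Event 4 (INT 2): INT 2 arrives: push (IRQ0, PC=2), enter IRQ2 at PC=0 (depth now 2)
Event 5 (EXEC): [IRQ2] PC=0: INC 3 -> ACC=-2
Event 6 (EXEC): [IRQ2] PC=1: INC 3 -> ACC=1
Event 7 (EXEC): [IRQ2] PC=2: INC 4 -> ACC=5
Event 8 (EXEC): [IRQ2] PC=3: IRET -> resume IRQ0 at PC=2 (depth now 1)
Event 9 (EXEC): [IRQ0] PC=2: DEC 3 -> ACC=2
Event 10 (EXEC): [IRQ0] PC=3: IRET -> resume MAIN at PC=0 (depth now 0)
Event 11 (EXEC): [MAIN] PC=0: INC 1 -> ACC=3
Event 12 (INT 0): INT 0 arrives: push (MAIN, PC=1), enter IRQ0 at PC=0 (depth now 1)
Event 13 (EXEC): [IRQ0] PC=0: DEC 1 -> ACC=2
Event 14 (EXEC): [IRQ0] PC=1: DEC 4 -> ACC=-2
Event 15 (INT 2): INT 2 arrives: push (IRQ0, PC=2), enter IRQ2 at PC=0 (depth now 2)
Event 16 (EXEC): [IRQ2] PC=0: INC 3 -> ACC=1
Event 17 (EXEC): [IRQ2] PC=1: INC 3 -> ACC=4
Event 18 (EXEC): [IRQ2] PC=2: INC 4 -> ACC=8
Event 19 (EXEC): [IRQ2] PC=3: IRET -> resume IRQ0 at PC=2 (depth now 1)
Event 20 (EXEC): [IRQ0] PC=2: DEC 3 -> ACC=5
Event 21 (EXEC): [IRQ0] PC=3: IRET -> resume MAIN at PC=1 (depth now 0)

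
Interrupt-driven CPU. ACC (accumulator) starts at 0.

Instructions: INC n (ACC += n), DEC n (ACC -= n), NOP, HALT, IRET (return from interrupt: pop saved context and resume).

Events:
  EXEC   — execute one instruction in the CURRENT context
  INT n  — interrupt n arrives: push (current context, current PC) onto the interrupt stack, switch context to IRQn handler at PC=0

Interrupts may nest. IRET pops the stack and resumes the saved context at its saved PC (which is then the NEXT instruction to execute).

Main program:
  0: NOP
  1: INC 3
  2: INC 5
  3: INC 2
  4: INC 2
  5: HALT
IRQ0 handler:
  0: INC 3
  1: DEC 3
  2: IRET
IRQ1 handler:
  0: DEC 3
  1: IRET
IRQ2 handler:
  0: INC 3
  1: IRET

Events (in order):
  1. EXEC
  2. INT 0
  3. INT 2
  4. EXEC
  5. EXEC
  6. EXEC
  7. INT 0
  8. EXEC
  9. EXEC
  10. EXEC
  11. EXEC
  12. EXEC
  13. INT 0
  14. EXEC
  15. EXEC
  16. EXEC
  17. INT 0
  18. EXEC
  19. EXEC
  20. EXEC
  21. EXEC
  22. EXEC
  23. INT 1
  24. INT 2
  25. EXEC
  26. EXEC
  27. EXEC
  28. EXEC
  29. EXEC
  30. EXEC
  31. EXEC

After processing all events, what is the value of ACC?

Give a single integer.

Event 1 (EXEC): [MAIN] PC=0: NOP
Event 2 (INT 0): INT 0 arrives: push (MAIN, PC=1), enter IRQ0 at PC=0 (depth now 1)
Event 3 (INT 2): INT 2 arrives: push (IRQ0, PC=0), enter IRQ2 at PC=0 (depth now 2)
Event 4 (EXEC): [IRQ2] PC=0: INC 3 -> ACC=3
Event 5 (EXEC): [IRQ2] PC=1: IRET -> resume IRQ0 at PC=0 (depth now 1)
Event 6 (EXEC): [IRQ0] PC=0: INC 3 -> ACC=6
Event 7 (INT 0): INT 0 arrives: push (IRQ0, PC=1), enter IRQ0 at PC=0 (depth now 2)
Event 8 (EXEC): [IRQ0] PC=0: INC 3 -> ACC=9
Event 9 (EXEC): [IRQ0] PC=1: DEC 3 -> ACC=6
Event 10 (EXEC): [IRQ0] PC=2: IRET -> resume IRQ0 at PC=1 (depth now 1)
Event 11 (EXEC): [IRQ0] PC=1: DEC 3 -> ACC=3
Event 12 (EXEC): [IRQ0] PC=2: IRET -> resume MAIN at PC=1 (depth now 0)
Event 13 (INT 0): INT 0 arrives: push (MAIN, PC=1), enter IRQ0 at PC=0 (depth now 1)
Event 14 (EXEC): [IRQ0] PC=0: INC 3 -> ACC=6
Event 15 (EXEC): [IRQ0] PC=1: DEC 3 -> ACC=3
Event 16 (EXEC): [IRQ0] PC=2: IRET -> resume MAIN at PC=1 (depth now 0)
Event 17 (INT 0): INT 0 arrives: push (MAIN, PC=1), enter IRQ0 at PC=0 (depth now 1)
Event 18 (EXEC): [IRQ0] PC=0: INC 3 -> ACC=6
Event 19 (EXEC): [IRQ0] PC=1: DEC 3 -> ACC=3
Event 20 (EXEC): [IRQ0] PC=2: IRET -> resume MAIN at PC=1 (depth now 0)
Event 21 (EXEC): [MAIN] PC=1: INC 3 -> ACC=6
Event 22 (EXEC): [MAIN] PC=2: INC 5 -> ACC=11
Event 23 (INT 1): INT 1 arrives: push (MAIN, PC=3), enter IRQ1 at PC=0 (depth now 1)
Event 24 (INT 2): INT 2 arrives: push (IRQ1, PC=0), enter IRQ2 at PC=0 (depth now 2)
Event 25 (EXEC): [IRQ2] PC=0: INC 3 -> ACC=14
Event 26 (EXEC): [IRQ2] PC=1: IRET -> resume IRQ1 at PC=0 (depth now 1)
Event 27 (EXEC): [IRQ1] PC=0: DEC 3 -> ACC=11
Event 28 (EXEC): [IRQ1] PC=1: IRET -> resume MAIN at PC=3 (depth now 0)
Event 29 (EXEC): [MAIN] PC=3: INC 2 -> ACC=13
Event 30 (EXEC): [MAIN] PC=4: INC 2 -> ACC=15
Event 31 (EXEC): [MAIN] PC=5: HALT

Answer: 15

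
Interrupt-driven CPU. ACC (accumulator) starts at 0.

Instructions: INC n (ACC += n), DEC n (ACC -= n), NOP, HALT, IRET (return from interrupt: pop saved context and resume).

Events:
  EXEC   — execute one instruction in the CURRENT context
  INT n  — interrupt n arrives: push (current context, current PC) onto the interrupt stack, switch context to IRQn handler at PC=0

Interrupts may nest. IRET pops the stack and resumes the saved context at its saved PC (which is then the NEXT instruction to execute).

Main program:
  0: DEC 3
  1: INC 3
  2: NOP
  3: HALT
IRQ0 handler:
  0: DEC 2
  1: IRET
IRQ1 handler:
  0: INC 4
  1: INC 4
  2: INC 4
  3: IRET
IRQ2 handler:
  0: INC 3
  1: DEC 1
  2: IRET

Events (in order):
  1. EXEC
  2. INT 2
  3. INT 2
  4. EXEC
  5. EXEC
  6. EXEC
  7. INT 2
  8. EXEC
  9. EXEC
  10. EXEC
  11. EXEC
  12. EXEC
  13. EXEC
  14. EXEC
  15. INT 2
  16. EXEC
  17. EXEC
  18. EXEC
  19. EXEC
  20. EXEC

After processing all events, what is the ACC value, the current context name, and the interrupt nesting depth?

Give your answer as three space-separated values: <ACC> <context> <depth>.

Answer: 8 MAIN 0

Derivation:
Event 1 (EXEC): [MAIN] PC=0: DEC 3 -> ACC=-3
Event 2 (INT 2): INT 2 arrives: push (MAIN, PC=1), enter IRQ2 at PC=0 (depth now 1)
Event 3 (INT 2): INT 2 arrives: push (IRQ2, PC=0), enter IRQ2 at PC=0 (depth now 2)
Event 4 (EXEC): [IRQ2] PC=0: INC 3 -> ACC=0
Event 5 (EXEC): [IRQ2] PC=1: DEC 1 -> ACC=-1
Event 6 (EXEC): [IRQ2] PC=2: IRET -> resume IRQ2 at PC=0 (depth now 1)
Event 7 (INT 2): INT 2 arrives: push (IRQ2, PC=0), enter IRQ2 at PC=0 (depth now 2)
Event 8 (EXEC): [IRQ2] PC=0: INC 3 -> ACC=2
Event 9 (EXEC): [IRQ2] PC=1: DEC 1 -> ACC=1
Event 10 (EXEC): [IRQ2] PC=2: IRET -> resume IRQ2 at PC=0 (depth now 1)
Event 11 (EXEC): [IRQ2] PC=0: INC 3 -> ACC=4
Event 12 (EXEC): [IRQ2] PC=1: DEC 1 -> ACC=3
Event 13 (EXEC): [IRQ2] PC=2: IRET -> resume MAIN at PC=1 (depth now 0)
Event 14 (EXEC): [MAIN] PC=1: INC 3 -> ACC=6
Event 15 (INT 2): INT 2 arrives: push (MAIN, PC=2), enter IRQ2 at PC=0 (depth now 1)
Event 16 (EXEC): [IRQ2] PC=0: INC 3 -> ACC=9
Event 17 (EXEC): [IRQ2] PC=1: DEC 1 -> ACC=8
Event 18 (EXEC): [IRQ2] PC=2: IRET -> resume MAIN at PC=2 (depth now 0)
Event 19 (EXEC): [MAIN] PC=2: NOP
Event 20 (EXEC): [MAIN] PC=3: HALT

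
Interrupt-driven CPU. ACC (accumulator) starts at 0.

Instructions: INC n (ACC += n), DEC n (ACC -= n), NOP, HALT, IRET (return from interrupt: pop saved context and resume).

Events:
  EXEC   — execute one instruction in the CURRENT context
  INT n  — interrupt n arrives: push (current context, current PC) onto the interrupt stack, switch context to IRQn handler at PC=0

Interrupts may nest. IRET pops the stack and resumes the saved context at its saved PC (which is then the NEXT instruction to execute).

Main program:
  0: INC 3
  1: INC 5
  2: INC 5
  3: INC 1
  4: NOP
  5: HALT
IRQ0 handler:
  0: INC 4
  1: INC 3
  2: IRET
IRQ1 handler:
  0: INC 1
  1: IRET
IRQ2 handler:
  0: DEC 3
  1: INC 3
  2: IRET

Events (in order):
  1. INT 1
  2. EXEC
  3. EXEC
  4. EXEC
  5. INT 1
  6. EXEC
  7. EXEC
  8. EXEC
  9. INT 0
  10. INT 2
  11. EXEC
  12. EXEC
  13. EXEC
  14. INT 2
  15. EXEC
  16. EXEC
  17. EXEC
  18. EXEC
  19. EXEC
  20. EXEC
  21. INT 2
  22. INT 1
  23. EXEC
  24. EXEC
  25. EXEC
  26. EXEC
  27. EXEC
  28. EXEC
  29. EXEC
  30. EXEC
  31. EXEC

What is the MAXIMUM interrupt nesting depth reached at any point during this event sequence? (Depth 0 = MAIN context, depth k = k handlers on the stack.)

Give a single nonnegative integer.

Answer: 2

Derivation:
Event 1 (INT 1): INT 1 arrives: push (MAIN, PC=0), enter IRQ1 at PC=0 (depth now 1) [depth=1]
Event 2 (EXEC): [IRQ1] PC=0: INC 1 -> ACC=1 [depth=1]
Event 3 (EXEC): [IRQ1] PC=1: IRET -> resume MAIN at PC=0 (depth now 0) [depth=0]
Event 4 (EXEC): [MAIN] PC=0: INC 3 -> ACC=4 [depth=0]
Event 5 (INT 1): INT 1 arrives: push (MAIN, PC=1), enter IRQ1 at PC=0 (depth now 1) [depth=1]
Event 6 (EXEC): [IRQ1] PC=0: INC 1 -> ACC=5 [depth=1]
Event 7 (EXEC): [IRQ1] PC=1: IRET -> resume MAIN at PC=1 (depth now 0) [depth=0]
Event 8 (EXEC): [MAIN] PC=1: INC 5 -> ACC=10 [depth=0]
Event 9 (INT 0): INT 0 arrives: push (MAIN, PC=2), enter IRQ0 at PC=0 (depth now 1) [depth=1]
Event 10 (INT 2): INT 2 arrives: push (IRQ0, PC=0), enter IRQ2 at PC=0 (depth now 2) [depth=2]
Event 11 (EXEC): [IRQ2] PC=0: DEC 3 -> ACC=7 [depth=2]
Event 12 (EXEC): [IRQ2] PC=1: INC 3 -> ACC=10 [depth=2]
Event 13 (EXEC): [IRQ2] PC=2: IRET -> resume IRQ0 at PC=0 (depth now 1) [depth=1]
Event 14 (INT 2): INT 2 arrives: push (IRQ0, PC=0), enter IRQ2 at PC=0 (depth now 2) [depth=2]
Event 15 (EXEC): [IRQ2] PC=0: DEC 3 -> ACC=7 [depth=2]
Event 16 (EXEC): [IRQ2] PC=1: INC 3 -> ACC=10 [depth=2]
Event 17 (EXEC): [IRQ2] PC=2: IRET -> resume IRQ0 at PC=0 (depth now 1) [depth=1]
Event 18 (EXEC): [IRQ0] PC=0: INC 4 -> ACC=14 [depth=1]
Event 19 (EXEC): [IRQ0] PC=1: INC 3 -> ACC=17 [depth=1]
Event 20 (EXEC): [IRQ0] PC=2: IRET -> resume MAIN at PC=2 (depth now 0) [depth=0]
Event 21 (INT 2): INT 2 arrives: push (MAIN, PC=2), enter IRQ2 at PC=0 (depth now 1) [depth=1]
Event 22 (INT 1): INT 1 arrives: push (IRQ2, PC=0), enter IRQ1 at PC=0 (depth now 2) [depth=2]
Event 23 (EXEC): [IRQ1] PC=0: INC 1 -> ACC=18 [depth=2]
Event 24 (EXEC): [IRQ1] PC=1: IRET -> resume IRQ2 at PC=0 (depth now 1) [depth=1]
Event 25 (EXEC): [IRQ2] PC=0: DEC 3 -> ACC=15 [depth=1]
Event 26 (EXEC): [IRQ2] PC=1: INC 3 -> ACC=18 [depth=1]
Event 27 (EXEC): [IRQ2] PC=2: IRET -> resume MAIN at PC=2 (depth now 0) [depth=0]
Event 28 (EXEC): [MAIN] PC=2: INC 5 -> ACC=23 [depth=0]
Event 29 (EXEC): [MAIN] PC=3: INC 1 -> ACC=24 [depth=0]
Event 30 (EXEC): [MAIN] PC=4: NOP [depth=0]
Event 31 (EXEC): [MAIN] PC=5: HALT [depth=0]
Max depth observed: 2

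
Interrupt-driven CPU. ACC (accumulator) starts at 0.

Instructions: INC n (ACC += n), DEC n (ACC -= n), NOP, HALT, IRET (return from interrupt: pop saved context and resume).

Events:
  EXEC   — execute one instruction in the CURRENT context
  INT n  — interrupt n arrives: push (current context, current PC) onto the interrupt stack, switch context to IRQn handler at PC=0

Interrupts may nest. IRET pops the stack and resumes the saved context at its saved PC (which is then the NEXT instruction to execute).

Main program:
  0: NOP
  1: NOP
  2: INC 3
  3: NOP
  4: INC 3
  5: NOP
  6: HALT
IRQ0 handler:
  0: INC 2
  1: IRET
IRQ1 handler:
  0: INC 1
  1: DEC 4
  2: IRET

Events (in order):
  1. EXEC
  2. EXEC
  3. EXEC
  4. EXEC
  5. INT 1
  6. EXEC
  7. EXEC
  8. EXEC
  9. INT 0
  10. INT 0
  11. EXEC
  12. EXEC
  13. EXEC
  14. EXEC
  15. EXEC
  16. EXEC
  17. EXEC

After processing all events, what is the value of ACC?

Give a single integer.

Answer: 7

Derivation:
Event 1 (EXEC): [MAIN] PC=0: NOP
Event 2 (EXEC): [MAIN] PC=1: NOP
Event 3 (EXEC): [MAIN] PC=2: INC 3 -> ACC=3
Event 4 (EXEC): [MAIN] PC=3: NOP
Event 5 (INT 1): INT 1 arrives: push (MAIN, PC=4), enter IRQ1 at PC=0 (depth now 1)
Event 6 (EXEC): [IRQ1] PC=0: INC 1 -> ACC=4
Event 7 (EXEC): [IRQ1] PC=1: DEC 4 -> ACC=0
Event 8 (EXEC): [IRQ1] PC=2: IRET -> resume MAIN at PC=4 (depth now 0)
Event 9 (INT 0): INT 0 arrives: push (MAIN, PC=4), enter IRQ0 at PC=0 (depth now 1)
Event 10 (INT 0): INT 0 arrives: push (IRQ0, PC=0), enter IRQ0 at PC=0 (depth now 2)
Event 11 (EXEC): [IRQ0] PC=0: INC 2 -> ACC=2
Event 12 (EXEC): [IRQ0] PC=1: IRET -> resume IRQ0 at PC=0 (depth now 1)
Event 13 (EXEC): [IRQ0] PC=0: INC 2 -> ACC=4
Event 14 (EXEC): [IRQ0] PC=1: IRET -> resume MAIN at PC=4 (depth now 0)
Event 15 (EXEC): [MAIN] PC=4: INC 3 -> ACC=7
Event 16 (EXEC): [MAIN] PC=5: NOP
Event 17 (EXEC): [MAIN] PC=6: HALT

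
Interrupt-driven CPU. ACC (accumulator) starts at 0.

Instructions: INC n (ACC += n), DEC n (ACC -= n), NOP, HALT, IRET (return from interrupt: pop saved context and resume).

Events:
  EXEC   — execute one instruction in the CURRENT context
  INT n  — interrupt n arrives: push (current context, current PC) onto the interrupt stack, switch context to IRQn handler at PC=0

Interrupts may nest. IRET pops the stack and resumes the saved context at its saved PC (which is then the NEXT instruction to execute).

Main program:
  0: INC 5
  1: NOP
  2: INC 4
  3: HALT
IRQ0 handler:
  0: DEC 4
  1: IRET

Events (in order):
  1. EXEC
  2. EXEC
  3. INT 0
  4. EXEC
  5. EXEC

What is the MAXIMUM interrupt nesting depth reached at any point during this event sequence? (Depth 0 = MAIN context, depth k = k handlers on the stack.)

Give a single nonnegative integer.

Answer: 1

Derivation:
Event 1 (EXEC): [MAIN] PC=0: INC 5 -> ACC=5 [depth=0]
Event 2 (EXEC): [MAIN] PC=1: NOP [depth=0]
Event 3 (INT 0): INT 0 arrives: push (MAIN, PC=2), enter IRQ0 at PC=0 (depth now 1) [depth=1]
Event 4 (EXEC): [IRQ0] PC=0: DEC 4 -> ACC=1 [depth=1]
Event 5 (EXEC): [IRQ0] PC=1: IRET -> resume MAIN at PC=2 (depth now 0) [depth=0]
Max depth observed: 1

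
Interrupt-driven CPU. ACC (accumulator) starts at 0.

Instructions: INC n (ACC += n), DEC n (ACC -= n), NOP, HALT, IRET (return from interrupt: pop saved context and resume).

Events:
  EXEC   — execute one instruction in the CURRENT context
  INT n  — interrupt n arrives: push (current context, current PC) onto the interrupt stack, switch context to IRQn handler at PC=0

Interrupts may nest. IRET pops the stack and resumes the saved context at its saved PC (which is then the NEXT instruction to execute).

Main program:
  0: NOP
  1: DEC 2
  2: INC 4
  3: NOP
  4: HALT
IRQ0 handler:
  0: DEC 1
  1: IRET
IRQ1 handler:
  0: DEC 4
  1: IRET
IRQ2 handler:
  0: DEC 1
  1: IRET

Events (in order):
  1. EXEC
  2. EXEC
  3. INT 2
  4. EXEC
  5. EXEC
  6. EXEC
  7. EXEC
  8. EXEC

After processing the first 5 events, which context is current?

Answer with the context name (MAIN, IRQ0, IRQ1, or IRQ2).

Event 1 (EXEC): [MAIN] PC=0: NOP
Event 2 (EXEC): [MAIN] PC=1: DEC 2 -> ACC=-2
Event 3 (INT 2): INT 2 arrives: push (MAIN, PC=2), enter IRQ2 at PC=0 (depth now 1)
Event 4 (EXEC): [IRQ2] PC=0: DEC 1 -> ACC=-3
Event 5 (EXEC): [IRQ2] PC=1: IRET -> resume MAIN at PC=2 (depth now 0)

Answer: MAIN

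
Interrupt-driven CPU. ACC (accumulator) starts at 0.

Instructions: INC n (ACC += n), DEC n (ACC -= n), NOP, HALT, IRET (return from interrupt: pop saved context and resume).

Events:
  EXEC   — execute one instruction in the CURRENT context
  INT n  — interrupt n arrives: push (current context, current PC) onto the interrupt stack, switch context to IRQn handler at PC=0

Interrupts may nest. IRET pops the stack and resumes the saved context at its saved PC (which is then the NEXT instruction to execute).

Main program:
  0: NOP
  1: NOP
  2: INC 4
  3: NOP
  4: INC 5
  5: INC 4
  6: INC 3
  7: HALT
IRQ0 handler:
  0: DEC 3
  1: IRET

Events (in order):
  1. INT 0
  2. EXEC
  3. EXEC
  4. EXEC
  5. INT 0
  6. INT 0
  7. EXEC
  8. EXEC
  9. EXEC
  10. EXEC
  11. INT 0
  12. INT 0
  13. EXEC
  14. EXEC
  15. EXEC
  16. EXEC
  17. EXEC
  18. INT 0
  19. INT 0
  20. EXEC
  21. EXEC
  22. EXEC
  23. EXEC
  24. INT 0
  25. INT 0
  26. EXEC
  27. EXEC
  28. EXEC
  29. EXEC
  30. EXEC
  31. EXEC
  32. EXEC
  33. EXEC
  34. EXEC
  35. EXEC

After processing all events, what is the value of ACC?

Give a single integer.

Answer: -11

Derivation:
Event 1 (INT 0): INT 0 arrives: push (MAIN, PC=0), enter IRQ0 at PC=0 (depth now 1)
Event 2 (EXEC): [IRQ0] PC=0: DEC 3 -> ACC=-3
Event 3 (EXEC): [IRQ0] PC=1: IRET -> resume MAIN at PC=0 (depth now 0)
Event 4 (EXEC): [MAIN] PC=0: NOP
Event 5 (INT 0): INT 0 arrives: push (MAIN, PC=1), enter IRQ0 at PC=0 (depth now 1)
Event 6 (INT 0): INT 0 arrives: push (IRQ0, PC=0), enter IRQ0 at PC=0 (depth now 2)
Event 7 (EXEC): [IRQ0] PC=0: DEC 3 -> ACC=-6
Event 8 (EXEC): [IRQ0] PC=1: IRET -> resume IRQ0 at PC=0 (depth now 1)
Event 9 (EXEC): [IRQ0] PC=0: DEC 3 -> ACC=-9
Event 10 (EXEC): [IRQ0] PC=1: IRET -> resume MAIN at PC=1 (depth now 0)
Event 11 (INT 0): INT 0 arrives: push (MAIN, PC=1), enter IRQ0 at PC=0 (depth now 1)
Event 12 (INT 0): INT 0 arrives: push (IRQ0, PC=0), enter IRQ0 at PC=0 (depth now 2)
Event 13 (EXEC): [IRQ0] PC=0: DEC 3 -> ACC=-12
Event 14 (EXEC): [IRQ0] PC=1: IRET -> resume IRQ0 at PC=0 (depth now 1)
Event 15 (EXEC): [IRQ0] PC=0: DEC 3 -> ACC=-15
Event 16 (EXEC): [IRQ0] PC=1: IRET -> resume MAIN at PC=1 (depth now 0)
Event 17 (EXEC): [MAIN] PC=1: NOP
Event 18 (INT 0): INT 0 arrives: push (MAIN, PC=2), enter IRQ0 at PC=0 (depth now 1)
Event 19 (INT 0): INT 0 arrives: push (IRQ0, PC=0), enter IRQ0 at PC=0 (depth now 2)
Event 20 (EXEC): [IRQ0] PC=0: DEC 3 -> ACC=-18
Event 21 (EXEC): [IRQ0] PC=1: IRET -> resume IRQ0 at PC=0 (depth now 1)
Event 22 (EXEC): [IRQ0] PC=0: DEC 3 -> ACC=-21
Event 23 (EXEC): [IRQ0] PC=1: IRET -> resume MAIN at PC=2 (depth now 0)
Event 24 (INT 0): INT 0 arrives: push (MAIN, PC=2), enter IRQ0 at PC=0 (depth now 1)
Event 25 (INT 0): INT 0 arrives: push (IRQ0, PC=0), enter IRQ0 at PC=0 (depth now 2)
Event 26 (EXEC): [IRQ0] PC=0: DEC 3 -> ACC=-24
Event 27 (EXEC): [IRQ0] PC=1: IRET -> resume IRQ0 at PC=0 (depth now 1)
Event 28 (EXEC): [IRQ0] PC=0: DEC 3 -> ACC=-27
Event 29 (EXEC): [IRQ0] PC=1: IRET -> resume MAIN at PC=2 (depth now 0)
Event 30 (EXEC): [MAIN] PC=2: INC 4 -> ACC=-23
Event 31 (EXEC): [MAIN] PC=3: NOP
Event 32 (EXEC): [MAIN] PC=4: INC 5 -> ACC=-18
Event 33 (EXEC): [MAIN] PC=5: INC 4 -> ACC=-14
Event 34 (EXEC): [MAIN] PC=6: INC 3 -> ACC=-11
Event 35 (EXEC): [MAIN] PC=7: HALT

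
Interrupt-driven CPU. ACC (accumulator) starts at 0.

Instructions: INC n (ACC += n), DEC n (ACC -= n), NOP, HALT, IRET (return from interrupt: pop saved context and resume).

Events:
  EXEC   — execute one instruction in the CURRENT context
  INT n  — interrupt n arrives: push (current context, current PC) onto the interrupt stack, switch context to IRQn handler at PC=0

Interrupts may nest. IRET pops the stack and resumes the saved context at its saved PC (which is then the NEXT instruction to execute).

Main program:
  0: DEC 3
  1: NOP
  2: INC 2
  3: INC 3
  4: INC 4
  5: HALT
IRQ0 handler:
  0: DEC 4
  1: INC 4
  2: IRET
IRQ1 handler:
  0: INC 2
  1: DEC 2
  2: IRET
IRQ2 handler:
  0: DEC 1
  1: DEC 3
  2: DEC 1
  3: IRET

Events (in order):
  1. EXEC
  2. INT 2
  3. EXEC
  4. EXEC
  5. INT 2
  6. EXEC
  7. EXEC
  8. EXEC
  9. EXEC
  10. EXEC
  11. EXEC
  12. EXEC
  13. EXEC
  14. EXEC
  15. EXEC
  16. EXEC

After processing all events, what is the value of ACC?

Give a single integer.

Answer: -4

Derivation:
Event 1 (EXEC): [MAIN] PC=0: DEC 3 -> ACC=-3
Event 2 (INT 2): INT 2 arrives: push (MAIN, PC=1), enter IRQ2 at PC=0 (depth now 1)
Event 3 (EXEC): [IRQ2] PC=0: DEC 1 -> ACC=-4
Event 4 (EXEC): [IRQ2] PC=1: DEC 3 -> ACC=-7
Event 5 (INT 2): INT 2 arrives: push (IRQ2, PC=2), enter IRQ2 at PC=0 (depth now 2)
Event 6 (EXEC): [IRQ2] PC=0: DEC 1 -> ACC=-8
Event 7 (EXEC): [IRQ2] PC=1: DEC 3 -> ACC=-11
Event 8 (EXEC): [IRQ2] PC=2: DEC 1 -> ACC=-12
Event 9 (EXEC): [IRQ2] PC=3: IRET -> resume IRQ2 at PC=2 (depth now 1)
Event 10 (EXEC): [IRQ2] PC=2: DEC 1 -> ACC=-13
Event 11 (EXEC): [IRQ2] PC=3: IRET -> resume MAIN at PC=1 (depth now 0)
Event 12 (EXEC): [MAIN] PC=1: NOP
Event 13 (EXEC): [MAIN] PC=2: INC 2 -> ACC=-11
Event 14 (EXEC): [MAIN] PC=3: INC 3 -> ACC=-8
Event 15 (EXEC): [MAIN] PC=4: INC 4 -> ACC=-4
Event 16 (EXEC): [MAIN] PC=5: HALT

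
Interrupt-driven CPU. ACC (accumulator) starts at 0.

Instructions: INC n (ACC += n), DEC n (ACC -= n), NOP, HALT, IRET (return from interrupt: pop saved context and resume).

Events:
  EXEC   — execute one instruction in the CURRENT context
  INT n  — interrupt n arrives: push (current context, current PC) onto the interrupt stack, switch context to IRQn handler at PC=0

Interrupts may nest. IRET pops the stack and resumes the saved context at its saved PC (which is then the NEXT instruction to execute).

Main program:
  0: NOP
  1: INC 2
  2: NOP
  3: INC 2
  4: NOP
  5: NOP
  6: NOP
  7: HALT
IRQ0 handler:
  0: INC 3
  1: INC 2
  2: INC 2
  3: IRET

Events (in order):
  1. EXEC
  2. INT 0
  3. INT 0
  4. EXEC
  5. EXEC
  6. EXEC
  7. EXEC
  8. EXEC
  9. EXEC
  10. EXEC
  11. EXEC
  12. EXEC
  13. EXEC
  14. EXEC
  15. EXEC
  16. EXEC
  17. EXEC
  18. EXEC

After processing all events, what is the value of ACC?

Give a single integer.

Event 1 (EXEC): [MAIN] PC=0: NOP
Event 2 (INT 0): INT 0 arrives: push (MAIN, PC=1), enter IRQ0 at PC=0 (depth now 1)
Event 3 (INT 0): INT 0 arrives: push (IRQ0, PC=0), enter IRQ0 at PC=0 (depth now 2)
Event 4 (EXEC): [IRQ0] PC=0: INC 3 -> ACC=3
Event 5 (EXEC): [IRQ0] PC=1: INC 2 -> ACC=5
Event 6 (EXEC): [IRQ0] PC=2: INC 2 -> ACC=7
Event 7 (EXEC): [IRQ0] PC=3: IRET -> resume IRQ0 at PC=0 (depth now 1)
Event 8 (EXEC): [IRQ0] PC=0: INC 3 -> ACC=10
Event 9 (EXEC): [IRQ0] PC=1: INC 2 -> ACC=12
Event 10 (EXEC): [IRQ0] PC=2: INC 2 -> ACC=14
Event 11 (EXEC): [IRQ0] PC=3: IRET -> resume MAIN at PC=1 (depth now 0)
Event 12 (EXEC): [MAIN] PC=1: INC 2 -> ACC=16
Event 13 (EXEC): [MAIN] PC=2: NOP
Event 14 (EXEC): [MAIN] PC=3: INC 2 -> ACC=18
Event 15 (EXEC): [MAIN] PC=4: NOP
Event 16 (EXEC): [MAIN] PC=5: NOP
Event 17 (EXEC): [MAIN] PC=6: NOP
Event 18 (EXEC): [MAIN] PC=7: HALT

Answer: 18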